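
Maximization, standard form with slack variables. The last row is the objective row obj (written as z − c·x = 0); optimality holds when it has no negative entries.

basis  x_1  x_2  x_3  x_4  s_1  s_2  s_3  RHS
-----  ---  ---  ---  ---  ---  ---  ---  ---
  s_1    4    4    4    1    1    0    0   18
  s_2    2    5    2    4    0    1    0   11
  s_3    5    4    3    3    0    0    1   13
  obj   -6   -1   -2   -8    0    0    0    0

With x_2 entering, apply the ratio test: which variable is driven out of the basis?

s_2

Column x_2 entries and ratios — s_1: 18/4 = 9/2; s_2: 11/5 = 11/5; s_3: 13/4 = 13/4.
Smallest ratio is 11/5 in the row of s_2, so s_2 leaves.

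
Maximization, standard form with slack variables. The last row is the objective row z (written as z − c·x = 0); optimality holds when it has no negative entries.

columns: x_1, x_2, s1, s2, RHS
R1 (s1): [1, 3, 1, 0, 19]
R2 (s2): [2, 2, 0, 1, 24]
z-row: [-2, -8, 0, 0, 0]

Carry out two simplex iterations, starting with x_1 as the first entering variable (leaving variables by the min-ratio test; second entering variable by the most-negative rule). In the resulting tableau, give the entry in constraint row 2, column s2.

Ratio test on column x_1 — row 1: 19/1 = 19; row 2: 24/2 = 12. Minimum is 12 at row 2 (s2 leaves); pivot element 2.
Divide row 2 by 2; eliminate column x_1 from the other rows.
Second iteration: most negative z-row entry is -6 in column x_2, so x_2 enters.
Ratio test on column x_2 — row 1: 7/2 = 7/2; row 2: 12/1 = 12. Minimum is 7/2 at row 1 (s1 leaves); pivot element 2.
Divide row 1 by 2; eliminate column x_2 from the other rows.
After both pivots, the entry at constraint row 2, column s2 is 3/4.

3/4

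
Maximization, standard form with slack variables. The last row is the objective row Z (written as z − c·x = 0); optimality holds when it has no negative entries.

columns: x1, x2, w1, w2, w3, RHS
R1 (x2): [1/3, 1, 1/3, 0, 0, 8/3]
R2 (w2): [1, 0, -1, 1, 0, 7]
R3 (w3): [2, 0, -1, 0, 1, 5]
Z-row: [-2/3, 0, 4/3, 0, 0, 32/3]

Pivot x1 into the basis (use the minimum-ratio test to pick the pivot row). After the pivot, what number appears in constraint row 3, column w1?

-1/2

Ratio test on column x1 — row 1: (8/3)/(1/3) = 8; row 2: 7/1 = 7; row 3: 5/2 = 5/2. Minimum is 5/2 at row 3 (w3 leaves); pivot element 2.
Divide row 3 by 2; eliminate column x1 from the other rows.
In the new row 3, the w1 entry is the old entry divided by the pivot: (-1)/2 = -1/2.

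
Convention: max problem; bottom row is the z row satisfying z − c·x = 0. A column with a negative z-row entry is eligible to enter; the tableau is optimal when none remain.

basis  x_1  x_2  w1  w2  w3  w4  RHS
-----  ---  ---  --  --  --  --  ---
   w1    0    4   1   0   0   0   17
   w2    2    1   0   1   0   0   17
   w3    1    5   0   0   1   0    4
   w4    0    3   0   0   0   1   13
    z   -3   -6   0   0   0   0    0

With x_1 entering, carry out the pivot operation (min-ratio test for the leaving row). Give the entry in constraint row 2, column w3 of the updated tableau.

Ratio test on column x_1 — row 1: entry 0 ≤ 0; row 2: 17/2 = 17/2; row 3: 4/1 = 4; row 4: entry 0 ≤ 0. Minimum is 4 at row 3 (w3 leaves); pivot element 1.
Divide row 3 by 1; eliminate column x_1 from the other rows.
Row 2 update in column w3: 0 − 2·1 = -2.

-2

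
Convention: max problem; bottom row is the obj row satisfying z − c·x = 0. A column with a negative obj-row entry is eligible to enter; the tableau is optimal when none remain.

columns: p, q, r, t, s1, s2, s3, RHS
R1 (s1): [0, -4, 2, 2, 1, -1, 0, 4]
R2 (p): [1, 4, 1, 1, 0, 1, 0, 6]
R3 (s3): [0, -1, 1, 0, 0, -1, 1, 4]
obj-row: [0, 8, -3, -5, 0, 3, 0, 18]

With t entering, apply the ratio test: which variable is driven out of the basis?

s1

Column t entries and ratios — s1: 4/2 = 2; p: 6/1 = 6; s3: 0 ≤ 0, skip.
Smallest ratio is 2 in the row of s1, so s1 leaves.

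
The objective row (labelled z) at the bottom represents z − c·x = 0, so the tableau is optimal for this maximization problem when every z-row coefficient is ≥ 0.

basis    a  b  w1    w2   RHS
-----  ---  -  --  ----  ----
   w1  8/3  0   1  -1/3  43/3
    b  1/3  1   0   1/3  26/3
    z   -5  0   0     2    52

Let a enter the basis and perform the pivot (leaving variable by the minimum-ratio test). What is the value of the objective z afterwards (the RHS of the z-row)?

Ratio test on column a — row 1: (43/3)/(8/3) = 43/8; row 2: (26/3)/(1/3) = 26. Minimum is 43/8 at row 1 (w1 leaves); pivot element 8/3.
Pivot on row 1; the z-row RHS becomes 52 − (-5)·(43/8) = 631/8.

631/8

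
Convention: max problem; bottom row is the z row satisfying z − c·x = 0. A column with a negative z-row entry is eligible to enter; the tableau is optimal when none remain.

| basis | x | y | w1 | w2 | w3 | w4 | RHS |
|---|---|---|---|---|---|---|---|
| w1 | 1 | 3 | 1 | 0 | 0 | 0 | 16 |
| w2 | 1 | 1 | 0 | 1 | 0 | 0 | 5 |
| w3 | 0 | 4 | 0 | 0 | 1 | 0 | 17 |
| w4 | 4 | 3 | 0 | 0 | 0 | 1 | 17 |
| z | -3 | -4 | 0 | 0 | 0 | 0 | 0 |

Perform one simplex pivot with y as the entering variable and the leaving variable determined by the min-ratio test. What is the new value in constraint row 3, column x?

Ratio test on column y — row 1: 16/3 = 16/3; row 2: 5/1 = 5; row 3: 17/4 = 17/4; row 4: 17/3 = 17/3. Minimum is 17/4 at row 3 (w3 leaves); pivot element 4.
Divide row 3 by 4; eliminate column y from the other rows.
In the new row 3, the x entry is the old entry divided by the pivot: 0/4 = 0.

0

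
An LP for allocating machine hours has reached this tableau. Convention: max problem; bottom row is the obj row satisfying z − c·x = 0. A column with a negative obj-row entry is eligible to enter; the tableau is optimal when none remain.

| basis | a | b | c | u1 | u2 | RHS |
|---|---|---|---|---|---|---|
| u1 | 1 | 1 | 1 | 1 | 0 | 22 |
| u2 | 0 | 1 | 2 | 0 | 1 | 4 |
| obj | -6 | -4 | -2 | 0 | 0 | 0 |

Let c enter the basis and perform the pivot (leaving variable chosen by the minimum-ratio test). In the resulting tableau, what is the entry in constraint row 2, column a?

0

Ratio test on column c — row 1: 22/1 = 22; row 2: 4/2 = 2. Minimum is 2 at row 2 (u2 leaves); pivot element 2.
Divide row 2 by 2; eliminate column c from the other rows.
In the new row 2, the a entry is the old entry divided by the pivot: 0/2 = 0.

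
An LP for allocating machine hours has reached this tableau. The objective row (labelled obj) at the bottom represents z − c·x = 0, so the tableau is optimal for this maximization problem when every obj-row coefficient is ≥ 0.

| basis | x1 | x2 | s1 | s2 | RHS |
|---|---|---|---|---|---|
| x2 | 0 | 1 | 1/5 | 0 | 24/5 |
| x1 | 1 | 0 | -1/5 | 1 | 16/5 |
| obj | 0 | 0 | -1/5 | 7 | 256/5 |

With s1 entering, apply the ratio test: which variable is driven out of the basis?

x2

Column s1 entries and ratios — x2: (24/5)/(1/5) = 24; x1: -1/5 ≤ 0, skip.
Smallest ratio is 24 in the row of x2, so x2 leaves.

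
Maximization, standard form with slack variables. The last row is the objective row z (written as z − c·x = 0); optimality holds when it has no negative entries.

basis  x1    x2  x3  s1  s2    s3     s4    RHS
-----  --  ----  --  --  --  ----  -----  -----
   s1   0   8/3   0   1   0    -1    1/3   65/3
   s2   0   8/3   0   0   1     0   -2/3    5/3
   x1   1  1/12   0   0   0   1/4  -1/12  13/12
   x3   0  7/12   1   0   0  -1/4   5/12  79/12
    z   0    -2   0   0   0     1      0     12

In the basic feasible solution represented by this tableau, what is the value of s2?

5/3

s2 is basic (row 2); its value is the RHS of that row, 5/3.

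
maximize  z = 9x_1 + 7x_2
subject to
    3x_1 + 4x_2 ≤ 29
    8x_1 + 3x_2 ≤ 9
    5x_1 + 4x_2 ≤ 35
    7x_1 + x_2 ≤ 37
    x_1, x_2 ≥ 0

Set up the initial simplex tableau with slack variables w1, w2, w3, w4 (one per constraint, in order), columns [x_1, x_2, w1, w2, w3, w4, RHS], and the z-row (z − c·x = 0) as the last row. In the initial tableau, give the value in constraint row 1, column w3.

0

Slack w3 belongs to constraint 3; its column is the unit vector e_3, so the entry in row 1 is 0.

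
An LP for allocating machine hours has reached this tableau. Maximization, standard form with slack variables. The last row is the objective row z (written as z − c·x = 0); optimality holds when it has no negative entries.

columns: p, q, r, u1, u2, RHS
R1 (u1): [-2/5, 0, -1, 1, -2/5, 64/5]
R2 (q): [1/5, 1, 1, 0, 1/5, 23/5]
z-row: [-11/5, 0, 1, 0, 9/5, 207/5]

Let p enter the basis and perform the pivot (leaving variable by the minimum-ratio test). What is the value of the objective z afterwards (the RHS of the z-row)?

Ratio test on column p — row 1: entry -2/5 ≤ 0; row 2: (23/5)/(1/5) = 23. Minimum is 23 at row 2 (q leaves); pivot element 1/5.
Pivot on row 2; the z-row RHS becomes 207/5 − (-11/5)·23 = 92.

92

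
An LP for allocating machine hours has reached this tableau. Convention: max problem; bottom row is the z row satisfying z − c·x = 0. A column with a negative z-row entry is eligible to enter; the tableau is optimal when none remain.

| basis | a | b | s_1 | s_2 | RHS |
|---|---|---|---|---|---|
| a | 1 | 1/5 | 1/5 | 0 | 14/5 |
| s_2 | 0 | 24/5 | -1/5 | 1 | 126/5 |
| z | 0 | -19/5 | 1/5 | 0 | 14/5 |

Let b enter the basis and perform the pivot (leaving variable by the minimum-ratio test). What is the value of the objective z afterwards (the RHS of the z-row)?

91/4

Ratio test on column b — row 1: (14/5)/(1/5) = 14; row 2: (126/5)/(24/5) = 21/4. Minimum is 21/4 at row 2 (s_2 leaves); pivot element 24/5.
Pivot on row 2; the z-row RHS becomes 14/5 − (-19/5)·(21/4) = 91/4.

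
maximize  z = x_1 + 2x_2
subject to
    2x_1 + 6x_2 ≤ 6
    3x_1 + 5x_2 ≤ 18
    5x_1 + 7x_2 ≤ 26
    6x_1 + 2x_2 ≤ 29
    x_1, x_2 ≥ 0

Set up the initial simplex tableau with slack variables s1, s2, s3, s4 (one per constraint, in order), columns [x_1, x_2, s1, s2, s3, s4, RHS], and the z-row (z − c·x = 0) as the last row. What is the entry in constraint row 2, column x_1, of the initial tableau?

3

Constraint 2 has coefficient 3 on x_1.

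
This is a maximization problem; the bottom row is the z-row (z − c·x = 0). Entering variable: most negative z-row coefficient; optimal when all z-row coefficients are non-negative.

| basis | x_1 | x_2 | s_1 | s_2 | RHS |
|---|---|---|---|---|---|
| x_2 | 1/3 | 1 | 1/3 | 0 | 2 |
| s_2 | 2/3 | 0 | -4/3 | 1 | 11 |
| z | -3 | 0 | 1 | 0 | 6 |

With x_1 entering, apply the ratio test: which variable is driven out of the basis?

x_2

Column x_1 entries and ratios — x_2: 2/(1/3) = 6; s_2: 11/(2/3) = 33/2.
Smallest ratio is 6 in the row of x_2, so x_2 leaves.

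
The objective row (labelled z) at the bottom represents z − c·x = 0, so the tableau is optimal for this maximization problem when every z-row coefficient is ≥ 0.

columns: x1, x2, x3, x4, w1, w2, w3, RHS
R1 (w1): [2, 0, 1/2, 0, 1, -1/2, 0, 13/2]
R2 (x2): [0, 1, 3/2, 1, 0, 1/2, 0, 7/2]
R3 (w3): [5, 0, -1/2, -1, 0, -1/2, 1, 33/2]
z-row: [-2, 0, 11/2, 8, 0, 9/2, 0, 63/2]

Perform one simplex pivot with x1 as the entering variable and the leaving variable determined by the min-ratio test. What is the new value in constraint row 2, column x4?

Ratio test on column x1 — row 1: (13/2)/2 = 13/4; row 2: entry 0 ≤ 0; row 3: (33/2)/5 = 33/10. Minimum is 13/4 at row 1 (w1 leaves); pivot element 2.
Divide row 1 by 2; eliminate column x1 from the other rows.
Row 2 update in column x4: 1 − 0·0 = 1.

1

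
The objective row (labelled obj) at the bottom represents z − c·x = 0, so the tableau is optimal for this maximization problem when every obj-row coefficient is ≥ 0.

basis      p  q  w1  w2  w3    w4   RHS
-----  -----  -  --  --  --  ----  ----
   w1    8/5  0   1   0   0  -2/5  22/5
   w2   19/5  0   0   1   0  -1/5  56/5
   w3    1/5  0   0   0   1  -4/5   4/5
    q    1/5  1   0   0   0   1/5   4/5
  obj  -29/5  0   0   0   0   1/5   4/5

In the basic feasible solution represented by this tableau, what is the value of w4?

0

w4 is not in the basis, so in the current basic feasible solution w4 = 0.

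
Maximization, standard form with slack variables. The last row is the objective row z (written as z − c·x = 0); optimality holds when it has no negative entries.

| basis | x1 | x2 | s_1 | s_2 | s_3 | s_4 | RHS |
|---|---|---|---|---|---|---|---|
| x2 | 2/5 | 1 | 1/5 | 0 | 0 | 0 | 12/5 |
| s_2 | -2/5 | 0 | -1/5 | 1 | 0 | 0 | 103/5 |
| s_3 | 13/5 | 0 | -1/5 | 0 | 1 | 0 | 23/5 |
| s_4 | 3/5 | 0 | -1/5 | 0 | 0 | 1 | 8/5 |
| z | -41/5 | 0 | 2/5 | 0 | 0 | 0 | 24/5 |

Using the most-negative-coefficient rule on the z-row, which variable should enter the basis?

x1

Negative z-row entries: x1: -41/5.
The most negative is -41/5 in column x1, so x1 enters.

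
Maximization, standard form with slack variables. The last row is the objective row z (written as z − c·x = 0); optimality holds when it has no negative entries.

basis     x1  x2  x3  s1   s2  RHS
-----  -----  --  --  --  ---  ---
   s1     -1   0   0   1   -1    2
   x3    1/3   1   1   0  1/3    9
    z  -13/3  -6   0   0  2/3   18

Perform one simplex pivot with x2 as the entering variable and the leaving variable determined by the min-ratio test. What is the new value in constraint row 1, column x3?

0

Ratio test on column x2 — row 1: entry 0 ≤ 0; row 2: 9/1 = 9. Minimum is 9 at row 2 (x3 leaves); pivot element 1.
Divide row 2 by 1; eliminate column x2 from the other rows.
Row 1 update in column x3: 0 − 0·1 = 0.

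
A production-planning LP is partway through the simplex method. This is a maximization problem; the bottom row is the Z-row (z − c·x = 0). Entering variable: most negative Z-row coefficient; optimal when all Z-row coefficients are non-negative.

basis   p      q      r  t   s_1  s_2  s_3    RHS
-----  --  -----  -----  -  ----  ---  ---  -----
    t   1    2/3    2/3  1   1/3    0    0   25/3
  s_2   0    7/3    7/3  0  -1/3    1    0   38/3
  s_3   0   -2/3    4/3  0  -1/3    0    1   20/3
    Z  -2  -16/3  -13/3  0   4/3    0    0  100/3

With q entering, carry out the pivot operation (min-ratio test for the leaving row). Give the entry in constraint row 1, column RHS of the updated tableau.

33/7

Ratio test on column q — row 1: (25/3)/(2/3) = 25/2; row 2: (38/3)/(7/3) = 38/7; row 3: entry -2/3 ≤ 0. Minimum is 38/7 at row 2 (s_2 leaves); pivot element 7/3.
Divide row 2 by 7/3; eliminate column q from the other rows.
Row 1 update in column RHS: 25/3 − (2/3)·(38/7) = 33/7.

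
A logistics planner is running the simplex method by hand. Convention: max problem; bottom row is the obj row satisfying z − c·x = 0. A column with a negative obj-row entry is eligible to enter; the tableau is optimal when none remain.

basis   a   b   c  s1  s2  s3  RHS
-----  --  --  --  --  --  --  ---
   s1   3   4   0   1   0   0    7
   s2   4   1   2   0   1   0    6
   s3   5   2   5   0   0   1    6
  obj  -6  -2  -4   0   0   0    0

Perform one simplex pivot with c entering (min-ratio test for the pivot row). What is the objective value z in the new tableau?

24/5

Ratio test on column c — row 1: entry 0 ≤ 0; row 2: 6/2 = 3; row 3: 6/5 = 6/5. Minimum is 6/5 at row 3 (s3 leaves); pivot element 5.
Pivot on row 3; the obj-row RHS becomes 0 − (-4)·(6/5) = 24/5.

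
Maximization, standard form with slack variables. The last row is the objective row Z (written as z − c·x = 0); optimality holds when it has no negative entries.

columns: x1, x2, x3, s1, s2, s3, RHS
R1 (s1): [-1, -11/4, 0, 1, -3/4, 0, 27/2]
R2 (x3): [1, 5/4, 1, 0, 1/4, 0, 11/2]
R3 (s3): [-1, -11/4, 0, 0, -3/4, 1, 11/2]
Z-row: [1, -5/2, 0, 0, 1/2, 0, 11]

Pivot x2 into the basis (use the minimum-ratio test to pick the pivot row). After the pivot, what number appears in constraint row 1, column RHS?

Ratio test on column x2 — row 1: entry -11/4 ≤ 0; row 2: (11/2)/(5/4) = 22/5; row 3: entry -11/4 ≤ 0. Minimum is 22/5 at row 2 (x3 leaves); pivot element 5/4.
Divide row 2 by 5/4; eliminate column x2 from the other rows.
Row 1 update in column RHS: 27/2 − (-11/4)·(22/5) = 128/5.

128/5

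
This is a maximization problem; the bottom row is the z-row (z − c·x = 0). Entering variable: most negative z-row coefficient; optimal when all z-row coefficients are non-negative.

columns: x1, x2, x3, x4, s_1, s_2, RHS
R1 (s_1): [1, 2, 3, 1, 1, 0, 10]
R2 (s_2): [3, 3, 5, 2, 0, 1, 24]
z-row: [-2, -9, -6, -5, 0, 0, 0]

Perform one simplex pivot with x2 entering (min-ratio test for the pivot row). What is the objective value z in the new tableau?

Ratio test on column x2 — row 1: 10/2 = 5; row 2: 24/3 = 8. Minimum is 5 at row 1 (s_1 leaves); pivot element 2.
Pivot on row 1; the z-row RHS becomes 0 − (-9)·5 = 45.

45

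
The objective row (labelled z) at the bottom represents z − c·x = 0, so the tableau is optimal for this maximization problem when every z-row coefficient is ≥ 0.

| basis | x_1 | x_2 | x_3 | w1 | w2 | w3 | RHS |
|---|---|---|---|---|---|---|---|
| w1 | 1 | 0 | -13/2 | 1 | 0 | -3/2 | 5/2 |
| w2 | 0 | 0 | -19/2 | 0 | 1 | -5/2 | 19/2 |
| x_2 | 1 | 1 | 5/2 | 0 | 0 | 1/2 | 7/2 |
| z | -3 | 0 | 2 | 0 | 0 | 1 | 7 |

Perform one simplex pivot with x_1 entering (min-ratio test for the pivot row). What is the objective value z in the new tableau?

Ratio test on column x_1 — row 1: (5/2)/1 = 5/2; row 2: entry 0 ≤ 0; row 3: (7/2)/1 = 7/2. Minimum is 5/2 at row 1 (w1 leaves); pivot element 1.
Pivot on row 1; the z-row RHS becomes 7 − (-3)·(5/2) = 29/2.

29/2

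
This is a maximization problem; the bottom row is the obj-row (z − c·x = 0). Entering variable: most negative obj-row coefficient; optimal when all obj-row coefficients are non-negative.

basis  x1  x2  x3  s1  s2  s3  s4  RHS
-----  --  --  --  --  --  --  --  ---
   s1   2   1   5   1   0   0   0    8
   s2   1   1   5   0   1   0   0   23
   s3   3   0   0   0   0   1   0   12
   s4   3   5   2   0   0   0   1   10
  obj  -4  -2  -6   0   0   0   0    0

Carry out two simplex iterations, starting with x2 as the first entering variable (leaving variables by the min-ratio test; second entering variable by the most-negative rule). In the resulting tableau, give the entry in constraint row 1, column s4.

-1/23

Ratio test on column x2 — row 1: 8/1 = 8; row 2: 23/1 = 23; row 3: entry 0 ≤ 0; row 4: 10/5 = 2. Minimum is 2 at row 4 (s4 leaves); pivot element 5.
Divide row 4 by 5; eliminate column x2 from the other rows.
Second iteration: most negative obj-row entry is -26/5 in column x3, so x3 enters.
Ratio test on column x3 — row 1: 6/(23/5) = 30/23; row 2: 21/(23/5) = 105/23; row 3: entry 0 ≤ 0; row 4: 2/(2/5) = 5. Minimum is 30/23 at row 1 (s1 leaves); pivot element 23/5.
Divide row 1 by 23/5; eliminate column x3 from the other rows.
After both pivots, the entry at constraint row 1, column s4 is -1/23.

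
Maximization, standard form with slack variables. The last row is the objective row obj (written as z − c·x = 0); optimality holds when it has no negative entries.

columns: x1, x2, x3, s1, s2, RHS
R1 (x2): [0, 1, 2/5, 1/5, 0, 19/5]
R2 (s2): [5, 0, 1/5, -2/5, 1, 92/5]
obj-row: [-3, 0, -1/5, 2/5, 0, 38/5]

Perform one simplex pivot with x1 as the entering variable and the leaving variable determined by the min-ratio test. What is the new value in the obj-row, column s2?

3/5

Ratio test on column x1 — row 1: entry 0 ≤ 0; row 2: (92/5)/5 = 92/25. Minimum is 92/25 at row 2 (s2 leaves); pivot element 5.
Divide row 2 by 5; eliminate column x1 from the other rows.
obj-row update in column s2: 0 − (-3)·(1/5) = 3/5.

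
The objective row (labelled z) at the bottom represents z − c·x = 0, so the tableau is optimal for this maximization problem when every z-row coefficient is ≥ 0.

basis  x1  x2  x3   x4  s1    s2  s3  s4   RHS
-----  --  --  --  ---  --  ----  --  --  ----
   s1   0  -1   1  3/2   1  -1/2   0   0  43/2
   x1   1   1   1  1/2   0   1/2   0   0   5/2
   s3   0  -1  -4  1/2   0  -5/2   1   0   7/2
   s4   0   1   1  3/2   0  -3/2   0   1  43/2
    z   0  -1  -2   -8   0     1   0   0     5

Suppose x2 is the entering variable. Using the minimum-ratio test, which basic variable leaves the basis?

x1

Column x2 entries and ratios — s1: -1 ≤ 0, skip; x1: (5/2)/1 = 5/2; s3: -1 ≤ 0, skip; s4: (43/2)/1 = 43/2.
Smallest ratio is 5/2 in the row of x1, so x1 leaves.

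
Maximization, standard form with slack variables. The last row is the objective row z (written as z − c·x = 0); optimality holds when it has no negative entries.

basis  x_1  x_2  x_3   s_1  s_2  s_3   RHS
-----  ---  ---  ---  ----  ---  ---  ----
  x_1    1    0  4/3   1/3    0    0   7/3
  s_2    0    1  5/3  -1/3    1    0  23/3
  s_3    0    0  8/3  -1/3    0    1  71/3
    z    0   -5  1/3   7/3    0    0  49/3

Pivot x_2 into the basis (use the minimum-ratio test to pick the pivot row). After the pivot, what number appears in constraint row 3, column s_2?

Ratio test on column x_2 — row 1: entry 0 ≤ 0; row 2: (23/3)/1 = 23/3; row 3: entry 0 ≤ 0. Minimum is 23/3 at row 2 (s_2 leaves); pivot element 1.
Divide row 2 by 1; eliminate column x_2 from the other rows.
Row 3 update in column s_2: 0 − 0·1 = 0.

0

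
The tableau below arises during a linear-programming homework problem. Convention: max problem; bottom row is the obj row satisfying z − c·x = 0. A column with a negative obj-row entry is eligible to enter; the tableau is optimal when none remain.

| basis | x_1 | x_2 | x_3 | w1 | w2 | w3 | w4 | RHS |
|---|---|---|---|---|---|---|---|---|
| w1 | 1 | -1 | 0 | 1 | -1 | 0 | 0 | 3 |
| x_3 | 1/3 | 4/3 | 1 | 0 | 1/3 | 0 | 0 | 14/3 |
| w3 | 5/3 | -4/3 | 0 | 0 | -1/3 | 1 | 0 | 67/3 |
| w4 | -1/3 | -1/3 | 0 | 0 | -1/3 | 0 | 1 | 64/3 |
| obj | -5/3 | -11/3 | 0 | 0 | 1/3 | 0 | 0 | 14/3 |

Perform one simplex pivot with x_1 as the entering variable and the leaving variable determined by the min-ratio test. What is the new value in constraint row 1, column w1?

1

Ratio test on column x_1 — row 1: 3/1 = 3; row 2: (14/3)/(1/3) = 14; row 3: (67/3)/(5/3) = 67/5; row 4: entry -1/3 ≤ 0. Minimum is 3 at row 1 (w1 leaves); pivot element 1.
Divide row 1 by 1; eliminate column x_1 from the other rows.
In the new row 1, the w1 entry is the old entry divided by the pivot: 1/1 = 1.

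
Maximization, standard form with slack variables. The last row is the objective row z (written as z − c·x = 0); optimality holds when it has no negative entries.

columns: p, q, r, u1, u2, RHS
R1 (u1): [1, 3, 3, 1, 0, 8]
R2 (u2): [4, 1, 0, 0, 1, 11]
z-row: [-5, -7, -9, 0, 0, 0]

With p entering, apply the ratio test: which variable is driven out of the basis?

u2

Column p entries and ratios — u1: 8/1 = 8; u2: 11/4 = 11/4.
Smallest ratio is 11/4 in the row of u2, so u2 leaves.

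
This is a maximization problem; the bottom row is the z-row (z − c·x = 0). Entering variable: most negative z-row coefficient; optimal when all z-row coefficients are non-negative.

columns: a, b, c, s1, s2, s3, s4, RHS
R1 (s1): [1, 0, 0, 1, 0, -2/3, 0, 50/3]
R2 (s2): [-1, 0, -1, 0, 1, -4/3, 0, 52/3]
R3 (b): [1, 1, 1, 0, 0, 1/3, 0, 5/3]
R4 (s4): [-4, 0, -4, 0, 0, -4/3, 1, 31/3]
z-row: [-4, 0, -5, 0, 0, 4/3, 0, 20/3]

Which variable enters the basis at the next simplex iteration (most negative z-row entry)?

c

Negative z-row entries: a: -4, c: -5.
The most negative is -5 in column c, so c enters.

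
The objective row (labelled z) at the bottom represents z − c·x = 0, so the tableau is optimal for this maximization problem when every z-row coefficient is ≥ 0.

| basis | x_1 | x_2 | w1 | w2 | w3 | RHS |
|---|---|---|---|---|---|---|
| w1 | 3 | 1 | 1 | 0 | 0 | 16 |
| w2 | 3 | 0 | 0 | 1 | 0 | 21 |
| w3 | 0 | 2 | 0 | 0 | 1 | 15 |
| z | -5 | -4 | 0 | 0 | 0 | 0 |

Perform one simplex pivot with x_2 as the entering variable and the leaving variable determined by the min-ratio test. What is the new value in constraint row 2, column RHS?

Ratio test on column x_2 — row 1: 16/1 = 16; row 2: entry 0 ≤ 0; row 3: 15/2 = 15/2. Minimum is 15/2 at row 3 (w3 leaves); pivot element 2.
Divide row 3 by 2; eliminate column x_2 from the other rows.
Row 2 update in column RHS: 21 − 0·(15/2) = 21.

21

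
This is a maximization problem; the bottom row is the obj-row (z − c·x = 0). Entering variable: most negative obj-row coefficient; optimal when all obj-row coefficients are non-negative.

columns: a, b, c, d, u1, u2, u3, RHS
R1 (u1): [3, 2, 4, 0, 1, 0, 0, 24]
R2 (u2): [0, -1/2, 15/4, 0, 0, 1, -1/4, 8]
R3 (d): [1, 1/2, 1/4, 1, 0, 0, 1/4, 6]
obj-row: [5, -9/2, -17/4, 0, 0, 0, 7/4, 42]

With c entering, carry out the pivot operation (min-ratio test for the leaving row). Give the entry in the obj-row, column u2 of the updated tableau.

Ratio test on column c — row 1: 24/4 = 6; row 2: 8/(15/4) = 32/15; row 3: 6/(1/4) = 24. Minimum is 32/15 at row 2 (u2 leaves); pivot element 15/4.
Divide row 2 by 15/4; eliminate column c from the other rows.
obj-row update in column u2: 0 − (-17/4)·(4/15) = 17/15.

17/15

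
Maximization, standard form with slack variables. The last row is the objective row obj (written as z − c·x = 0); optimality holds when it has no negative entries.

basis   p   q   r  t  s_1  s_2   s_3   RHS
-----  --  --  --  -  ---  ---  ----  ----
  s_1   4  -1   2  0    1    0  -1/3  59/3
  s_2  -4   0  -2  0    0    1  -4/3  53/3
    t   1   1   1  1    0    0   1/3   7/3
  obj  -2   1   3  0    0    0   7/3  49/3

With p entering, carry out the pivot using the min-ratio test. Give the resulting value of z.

21

Ratio test on column p — row 1: (59/3)/4 = 59/12; row 2: entry -4 ≤ 0; row 3: (7/3)/1 = 7/3. Minimum is 7/3 at row 3 (t leaves); pivot element 1.
Pivot on row 3; the obj-row RHS becomes 49/3 − (-2)·(7/3) = 21.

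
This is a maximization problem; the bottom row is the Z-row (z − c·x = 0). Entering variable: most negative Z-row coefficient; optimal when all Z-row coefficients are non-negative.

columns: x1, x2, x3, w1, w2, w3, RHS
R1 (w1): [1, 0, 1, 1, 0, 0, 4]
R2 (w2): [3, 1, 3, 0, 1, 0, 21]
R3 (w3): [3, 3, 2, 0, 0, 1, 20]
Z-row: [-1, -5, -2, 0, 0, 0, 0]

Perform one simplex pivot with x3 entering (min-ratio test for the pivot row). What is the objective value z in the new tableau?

Ratio test on column x3 — row 1: 4/1 = 4; row 2: 21/3 = 7; row 3: 20/2 = 10. Minimum is 4 at row 1 (w1 leaves); pivot element 1.
Pivot on row 1; the Z-row RHS becomes 0 − (-2)·4 = 8.

8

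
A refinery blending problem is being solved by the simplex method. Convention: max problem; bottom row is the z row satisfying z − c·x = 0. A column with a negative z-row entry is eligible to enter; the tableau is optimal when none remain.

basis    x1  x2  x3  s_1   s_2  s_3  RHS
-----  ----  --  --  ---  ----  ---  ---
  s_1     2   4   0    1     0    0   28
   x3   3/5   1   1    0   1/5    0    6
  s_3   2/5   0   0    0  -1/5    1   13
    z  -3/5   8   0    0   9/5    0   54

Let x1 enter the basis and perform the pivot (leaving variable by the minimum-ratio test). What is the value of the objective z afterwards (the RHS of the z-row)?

60

Ratio test on column x1 — row 1: 28/2 = 14; row 2: 6/(3/5) = 10; row 3: 13/(2/5) = 65/2. Minimum is 10 at row 2 (x3 leaves); pivot element 3/5.
Pivot on row 2; the z-row RHS becomes 54 − (-3/5)·10 = 60.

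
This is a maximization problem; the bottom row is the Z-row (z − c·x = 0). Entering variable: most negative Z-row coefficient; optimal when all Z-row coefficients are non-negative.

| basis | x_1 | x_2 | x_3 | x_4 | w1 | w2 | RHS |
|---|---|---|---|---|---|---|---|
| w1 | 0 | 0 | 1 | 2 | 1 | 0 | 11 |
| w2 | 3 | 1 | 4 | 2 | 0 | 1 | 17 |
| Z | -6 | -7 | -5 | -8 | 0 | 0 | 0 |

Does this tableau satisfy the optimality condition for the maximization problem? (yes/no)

no

The Z-row has a negative entry -8 in column x_4, so it is not optimal.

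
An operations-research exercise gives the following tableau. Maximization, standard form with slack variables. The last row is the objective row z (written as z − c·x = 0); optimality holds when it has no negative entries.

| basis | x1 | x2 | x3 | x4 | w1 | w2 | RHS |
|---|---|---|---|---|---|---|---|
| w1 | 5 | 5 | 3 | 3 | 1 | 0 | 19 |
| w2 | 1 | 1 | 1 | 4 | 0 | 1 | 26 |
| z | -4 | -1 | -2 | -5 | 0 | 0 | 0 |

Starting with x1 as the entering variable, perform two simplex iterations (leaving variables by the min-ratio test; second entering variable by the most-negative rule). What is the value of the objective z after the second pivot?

95/3

Ratio test on column x1 — row 1: 19/5 = 19/5; row 2: 26/1 = 26. Minimum is 19/5 at row 1 (w1 leaves); pivot element 5.
Pivot on row 1; the z-row RHS becomes 0 − (-4)·(19/5) = 76/5.
Next entering variable (most negative z-row entry -13/5): x4.
Ratio test on column x4 — row 1: (19/5)/(3/5) = 19/3; row 2: (111/5)/(17/5) = 111/17. Minimum is 19/3 at row 1 (x1 leaves); pivot element 3/5.
After the second pivot the z-row RHS is 76/5 − (-13/5)·(19/3) = 95/3.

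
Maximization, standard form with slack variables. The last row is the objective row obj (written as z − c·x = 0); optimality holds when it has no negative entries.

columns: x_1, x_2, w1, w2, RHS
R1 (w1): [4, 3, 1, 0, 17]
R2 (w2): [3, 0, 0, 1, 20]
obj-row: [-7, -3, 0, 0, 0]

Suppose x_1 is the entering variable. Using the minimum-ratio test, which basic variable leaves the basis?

Column x_1 entries and ratios — w1: 17/4 = 17/4; w2: 20/3 = 20/3.
Smallest ratio is 17/4 in the row of w1, so w1 leaves.

w1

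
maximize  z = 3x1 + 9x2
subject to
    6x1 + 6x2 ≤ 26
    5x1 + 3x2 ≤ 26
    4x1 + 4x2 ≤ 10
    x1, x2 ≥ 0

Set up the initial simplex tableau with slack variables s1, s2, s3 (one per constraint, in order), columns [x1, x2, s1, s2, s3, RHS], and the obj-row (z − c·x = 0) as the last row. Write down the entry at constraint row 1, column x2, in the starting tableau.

Constraint 1 has coefficient 6 on x2.

6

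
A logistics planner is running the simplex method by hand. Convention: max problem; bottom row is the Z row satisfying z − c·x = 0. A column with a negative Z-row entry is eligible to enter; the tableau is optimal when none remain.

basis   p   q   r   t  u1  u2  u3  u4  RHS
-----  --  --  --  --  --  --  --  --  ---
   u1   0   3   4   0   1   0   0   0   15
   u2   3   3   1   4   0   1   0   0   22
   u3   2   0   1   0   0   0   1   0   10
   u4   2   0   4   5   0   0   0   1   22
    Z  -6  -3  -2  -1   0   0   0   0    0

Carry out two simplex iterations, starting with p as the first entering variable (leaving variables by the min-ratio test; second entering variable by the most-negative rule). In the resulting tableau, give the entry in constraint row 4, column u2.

Ratio test on column p — row 1: entry 0 ≤ 0; row 2: 22/3 = 22/3; row 3: 10/2 = 5; row 4: 22/2 = 11. Minimum is 5 at row 3 (u3 leaves); pivot element 2.
Divide row 3 by 2; eliminate column p from the other rows.
Second iteration: most negative Z-row entry is -3 in column q, so q enters.
Ratio test on column q — row 1: 15/3 = 5; row 2: 7/3 = 7/3; row 3: entry 0 ≤ 0; row 4: entry 0 ≤ 0. Minimum is 7/3 at row 2 (u2 leaves); pivot element 3.
Divide row 2 by 3; eliminate column q from the other rows.
After both pivots, the entry at constraint row 4, column u2 is 0.

0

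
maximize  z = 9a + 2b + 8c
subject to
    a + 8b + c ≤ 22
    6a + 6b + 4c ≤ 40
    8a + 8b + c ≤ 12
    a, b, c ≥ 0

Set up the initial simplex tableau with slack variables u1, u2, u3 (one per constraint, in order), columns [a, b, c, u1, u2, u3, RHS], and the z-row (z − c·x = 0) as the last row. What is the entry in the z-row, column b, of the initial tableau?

The z-row carries the negated objective coefficients: the b entry is -2.

-2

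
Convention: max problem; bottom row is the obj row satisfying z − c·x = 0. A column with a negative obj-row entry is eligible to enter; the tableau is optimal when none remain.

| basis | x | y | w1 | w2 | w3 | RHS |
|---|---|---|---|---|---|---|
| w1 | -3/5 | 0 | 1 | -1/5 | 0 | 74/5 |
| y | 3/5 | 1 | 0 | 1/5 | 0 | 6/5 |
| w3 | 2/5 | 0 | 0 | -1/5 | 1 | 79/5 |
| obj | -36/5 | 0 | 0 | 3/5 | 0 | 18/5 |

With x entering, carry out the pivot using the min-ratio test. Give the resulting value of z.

18

Ratio test on column x — row 1: entry -3/5 ≤ 0; row 2: (6/5)/(3/5) = 2; row 3: (79/5)/(2/5) = 79/2. Minimum is 2 at row 2 (y leaves); pivot element 3/5.
Pivot on row 2; the obj-row RHS becomes 18/5 − (-36/5)·2 = 18.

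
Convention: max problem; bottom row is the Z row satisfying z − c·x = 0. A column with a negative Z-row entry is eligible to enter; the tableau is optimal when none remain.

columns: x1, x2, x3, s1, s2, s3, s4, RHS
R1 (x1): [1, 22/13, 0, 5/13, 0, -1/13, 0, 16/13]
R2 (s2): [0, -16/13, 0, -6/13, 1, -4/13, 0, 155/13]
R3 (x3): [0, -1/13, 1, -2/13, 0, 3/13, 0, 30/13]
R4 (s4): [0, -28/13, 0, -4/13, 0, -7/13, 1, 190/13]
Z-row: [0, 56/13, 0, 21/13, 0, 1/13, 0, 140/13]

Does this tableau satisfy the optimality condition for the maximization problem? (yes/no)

yes

Every Z-row coefficient is ≥ 0, so the tableau is optimal.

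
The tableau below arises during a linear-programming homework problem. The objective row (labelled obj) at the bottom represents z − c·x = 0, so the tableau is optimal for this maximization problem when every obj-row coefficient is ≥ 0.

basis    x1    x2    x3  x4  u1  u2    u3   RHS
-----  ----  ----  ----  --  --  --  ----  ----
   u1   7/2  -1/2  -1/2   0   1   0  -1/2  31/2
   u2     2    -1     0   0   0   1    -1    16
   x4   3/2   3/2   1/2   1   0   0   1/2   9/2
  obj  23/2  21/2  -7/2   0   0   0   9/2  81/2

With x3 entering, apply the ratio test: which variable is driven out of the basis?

Column x3 entries and ratios — u1: -1/2 ≤ 0, skip; u2: 0 ≤ 0, skip; x4: (9/2)/(1/2) = 9.
Smallest ratio is 9 in the row of x4, so x4 leaves.

x4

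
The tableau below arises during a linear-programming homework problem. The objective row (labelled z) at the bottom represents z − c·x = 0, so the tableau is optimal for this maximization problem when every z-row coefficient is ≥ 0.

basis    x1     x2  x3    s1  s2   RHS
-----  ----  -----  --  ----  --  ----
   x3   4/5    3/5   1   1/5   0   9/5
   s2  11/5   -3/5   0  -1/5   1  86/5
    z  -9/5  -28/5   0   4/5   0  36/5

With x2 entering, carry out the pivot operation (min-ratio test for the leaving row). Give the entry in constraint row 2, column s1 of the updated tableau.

Ratio test on column x2 — row 1: (9/5)/(3/5) = 3; row 2: entry -3/5 ≤ 0. Minimum is 3 at row 1 (x3 leaves); pivot element 3/5.
Divide row 1 by 3/5; eliminate column x2 from the other rows.
Row 2 update in column s1: -1/5 − (-3/5)·(1/3) = 0.

0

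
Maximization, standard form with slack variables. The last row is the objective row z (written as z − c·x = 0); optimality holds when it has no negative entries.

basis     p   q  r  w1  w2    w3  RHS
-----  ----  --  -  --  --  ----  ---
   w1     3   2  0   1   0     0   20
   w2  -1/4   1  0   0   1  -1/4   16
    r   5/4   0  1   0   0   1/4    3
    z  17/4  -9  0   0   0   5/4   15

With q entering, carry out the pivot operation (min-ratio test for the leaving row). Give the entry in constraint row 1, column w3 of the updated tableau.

0

Ratio test on column q — row 1: 20/2 = 10; row 2: 16/1 = 16; row 3: entry 0 ≤ 0. Minimum is 10 at row 1 (w1 leaves); pivot element 2.
Divide row 1 by 2; eliminate column q from the other rows.
In the new row 1, the w3 entry is the old entry divided by the pivot: 0/2 = 0.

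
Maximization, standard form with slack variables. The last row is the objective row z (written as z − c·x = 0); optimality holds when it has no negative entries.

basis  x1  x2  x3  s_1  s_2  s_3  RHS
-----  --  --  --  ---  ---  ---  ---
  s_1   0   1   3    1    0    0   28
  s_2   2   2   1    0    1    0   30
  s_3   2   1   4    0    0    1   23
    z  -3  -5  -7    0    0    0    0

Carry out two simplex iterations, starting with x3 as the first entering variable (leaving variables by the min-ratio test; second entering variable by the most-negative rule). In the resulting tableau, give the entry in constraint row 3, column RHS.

16/7

Ratio test on column x3 — row 1: 28/3 = 28/3; row 2: 30/1 = 30; row 3: 23/4 = 23/4. Minimum is 23/4 at row 3 (s_3 leaves); pivot element 4.
Divide row 3 by 4; eliminate column x3 from the other rows.
Second iteration: most negative z-row entry is -13/4 in column x2, so x2 enters.
Ratio test on column x2 — row 1: (43/4)/(1/4) = 43; row 2: (97/4)/(7/4) = 97/7; row 3: (23/4)/(1/4) = 23. Minimum is 97/7 at row 2 (s_2 leaves); pivot element 7/4.
Divide row 2 by 7/4; eliminate column x2 from the other rows.
After both pivots, the entry at constraint row 3, column RHS is 16/7.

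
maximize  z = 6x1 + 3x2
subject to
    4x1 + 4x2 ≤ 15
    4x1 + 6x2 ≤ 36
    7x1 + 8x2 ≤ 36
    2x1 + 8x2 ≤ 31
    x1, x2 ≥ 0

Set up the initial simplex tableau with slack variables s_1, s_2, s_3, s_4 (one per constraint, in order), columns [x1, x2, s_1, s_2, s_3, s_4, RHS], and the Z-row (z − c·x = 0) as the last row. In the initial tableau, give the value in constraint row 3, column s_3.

Slack s_3 belongs to constraint 3; its column is the unit vector e_3, so the entry in row 3 is 1.

1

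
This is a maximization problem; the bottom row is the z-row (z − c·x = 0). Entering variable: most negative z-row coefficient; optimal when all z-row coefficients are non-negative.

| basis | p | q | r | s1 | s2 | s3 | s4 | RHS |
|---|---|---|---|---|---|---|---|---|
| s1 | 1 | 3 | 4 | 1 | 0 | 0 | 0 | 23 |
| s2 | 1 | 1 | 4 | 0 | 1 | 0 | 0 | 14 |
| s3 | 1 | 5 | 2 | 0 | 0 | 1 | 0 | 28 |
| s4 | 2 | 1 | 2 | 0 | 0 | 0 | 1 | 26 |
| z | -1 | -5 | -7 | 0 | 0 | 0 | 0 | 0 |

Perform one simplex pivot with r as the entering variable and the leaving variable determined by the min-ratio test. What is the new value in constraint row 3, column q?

9/2

Ratio test on column r — row 1: 23/4 = 23/4; row 2: 14/4 = 7/2; row 3: 28/2 = 14; row 4: 26/2 = 13. Minimum is 7/2 at row 2 (s2 leaves); pivot element 4.
Divide row 2 by 4; eliminate column r from the other rows.
Row 3 update in column q: 5 − 2·(1/4) = 9/2.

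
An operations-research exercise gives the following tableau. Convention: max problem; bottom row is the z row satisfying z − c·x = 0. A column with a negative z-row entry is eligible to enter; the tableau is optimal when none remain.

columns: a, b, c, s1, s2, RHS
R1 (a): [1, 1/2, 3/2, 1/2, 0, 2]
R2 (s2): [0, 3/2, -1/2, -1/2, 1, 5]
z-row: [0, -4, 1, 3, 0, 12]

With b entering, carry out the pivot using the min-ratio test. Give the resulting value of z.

76/3

Ratio test on column b — row 1: 2/(1/2) = 4; row 2: 5/(3/2) = 10/3. Minimum is 10/3 at row 2 (s2 leaves); pivot element 3/2.
Pivot on row 2; the z-row RHS becomes 12 − (-4)·(10/3) = 76/3.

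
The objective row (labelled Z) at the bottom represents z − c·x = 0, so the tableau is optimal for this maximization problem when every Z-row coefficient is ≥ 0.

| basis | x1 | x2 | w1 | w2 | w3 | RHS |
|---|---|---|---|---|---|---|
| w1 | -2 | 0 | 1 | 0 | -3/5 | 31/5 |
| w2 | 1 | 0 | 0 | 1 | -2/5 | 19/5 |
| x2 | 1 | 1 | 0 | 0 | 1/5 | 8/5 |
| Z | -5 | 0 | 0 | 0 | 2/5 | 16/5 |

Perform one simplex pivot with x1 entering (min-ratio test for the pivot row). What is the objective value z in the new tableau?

56/5

Ratio test on column x1 — row 1: entry -2 ≤ 0; row 2: (19/5)/1 = 19/5; row 3: (8/5)/1 = 8/5. Minimum is 8/5 at row 3 (x2 leaves); pivot element 1.
Pivot on row 3; the Z-row RHS becomes 16/5 − (-5)·(8/5) = 56/5.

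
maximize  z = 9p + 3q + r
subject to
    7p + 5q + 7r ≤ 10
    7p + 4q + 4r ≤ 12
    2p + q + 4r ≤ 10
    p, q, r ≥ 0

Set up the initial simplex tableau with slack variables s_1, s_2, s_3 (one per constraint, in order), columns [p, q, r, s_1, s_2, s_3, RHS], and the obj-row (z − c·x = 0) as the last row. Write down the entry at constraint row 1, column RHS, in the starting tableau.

10

The RHS of constraint 1 is b_1 = 10.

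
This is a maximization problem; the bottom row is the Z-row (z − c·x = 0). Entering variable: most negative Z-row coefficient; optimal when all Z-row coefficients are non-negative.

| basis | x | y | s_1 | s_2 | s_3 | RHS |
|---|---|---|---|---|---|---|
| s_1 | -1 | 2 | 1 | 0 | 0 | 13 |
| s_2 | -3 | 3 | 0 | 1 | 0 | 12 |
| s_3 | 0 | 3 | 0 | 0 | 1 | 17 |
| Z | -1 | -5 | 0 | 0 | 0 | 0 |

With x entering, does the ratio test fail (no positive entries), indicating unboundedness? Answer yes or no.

yes

Every constraint-row entry in column x is ≤ 0, so increasing x is unbounded.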